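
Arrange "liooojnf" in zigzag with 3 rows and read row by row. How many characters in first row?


Zigzag "liooojnf" into 3 rows:
Placing characters:
  'l' => row 0
  'i' => row 1
  'o' => row 2
  'o' => row 1
  'o' => row 0
  'j' => row 1
  'n' => row 2
  'f' => row 1
Rows:
  Row 0: "lo"
  Row 1: "iojf"
  Row 2: "on"
First row length: 2

2


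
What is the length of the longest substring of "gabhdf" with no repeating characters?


Input: "gabhdf"
Sliding window (track last position of each char):
  Position 0 ('g'): window [0,0] length 1 -- new best
  Position 1 ('a'): window [0,1] length 2 -- new best
  Position 2 ('b'): window [0,2] length 3 -- new best
  Position 3 ('h'): window [0,3] length 4 -- new best
  Position 4 ('d'): window [0,4] length 5 -- new best
  Position 5 ('f'): window [0,5] length 6 -- new best
Longest substring with no repeats: "gabhdf" with length 6

6


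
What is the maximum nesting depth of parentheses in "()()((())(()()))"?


Input: "()()((())(()()))"
Tracking depth:
  Position 0 '(': depth becomes 1
  Position 1 ')': depth becomes 0
  Position 2 '(': depth becomes 1
  Position 3 ')': depth becomes 0
  Position 4 '(': depth becomes 1
  Position 5 '(': depth becomes 2
  Position 6 '(': depth becomes 3
  Position 7 ')': depth becomes 2
  Position 8 ')': depth becomes 1
  Position 9 '(': depth becomes 2
  Position 10 '(': depth becomes 3
  Position 11 ')': depth becomes 2
  Position 12 '(': depth becomes 3
  Position 13 ')': depth becomes 2
  Position 14 ')': depth becomes 1
  Position 15 ')': depth becomes 0
Maximum depth reached: 3

3


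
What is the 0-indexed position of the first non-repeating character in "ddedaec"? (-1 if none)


Input: ddedaec
Character frequencies:
  'a': 1
  'c': 1
  'd': 3
  'e': 2
Scanning left to right for freq == 1:
  Position 0 ('d'): freq=3, skip
  Position 1 ('d'): freq=3, skip
  Position 2 ('e'): freq=2, skip
  Position 3 ('d'): freq=3, skip
  Position 4 ('a'): unique! => answer = 4

4


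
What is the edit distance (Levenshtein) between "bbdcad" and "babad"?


Computing edit distance: "bbdcad" -> "babad"
DP table:
           b    a    b    a    d
      0    1    2    3    4    5
  b   1    0    1    2    3    4
  b   2    1    1    1    2    3
  d   3    2    2    2    2    2
  c   4    3    3    3    3    3
  a   5    4    3    4    3    4
  d   6    5    4    4    4    3
Edit distance = dp[6][5] = 3

3


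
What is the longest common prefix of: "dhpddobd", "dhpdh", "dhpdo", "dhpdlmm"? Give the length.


Words: dhpddobd, dhpdh, dhpdo, dhpdlmm
  Position 0: all 'd' => match
  Position 1: all 'h' => match
  Position 2: all 'p' => match
  Position 3: all 'd' => match
  Position 4: ('d', 'h', 'o', 'l') => mismatch, stop
LCP = "dhpd" (length 4)

4


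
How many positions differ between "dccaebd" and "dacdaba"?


Comparing "dccaebd" and "dacdaba" position by position:
  Position 0: 'd' vs 'd' => same
  Position 1: 'c' vs 'a' => DIFFER
  Position 2: 'c' vs 'c' => same
  Position 3: 'a' vs 'd' => DIFFER
  Position 4: 'e' vs 'a' => DIFFER
  Position 5: 'b' vs 'b' => same
  Position 6: 'd' vs 'a' => DIFFER
Positions that differ: 4

4


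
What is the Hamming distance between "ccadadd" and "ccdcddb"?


Comparing "ccadadd" and "ccdcddb" position by position:
  Position 0: 'c' vs 'c' => same
  Position 1: 'c' vs 'c' => same
  Position 2: 'a' vs 'd' => differ
  Position 3: 'd' vs 'c' => differ
  Position 4: 'a' vs 'd' => differ
  Position 5: 'd' vs 'd' => same
  Position 6: 'd' vs 'b' => differ
Total differences (Hamming distance): 4

4


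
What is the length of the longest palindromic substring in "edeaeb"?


Input: "edeaeb"
Checking substrings for palindromes:
  [0:3] "ede" (len 3) => palindrome
  [2:5] "eae" (len 3) => palindrome
Longest palindromic substring: "ede" with length 3

3


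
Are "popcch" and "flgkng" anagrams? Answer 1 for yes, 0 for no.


Strings: "popcch", "flgkng"
Sorted first:  cchopp
Sorted second: fggkln
Differ at position 0: 'c' vs 'f' => not anagrams

0


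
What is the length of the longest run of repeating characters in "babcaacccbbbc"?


Input: "babcaacccbbbc"
Scanning for longest run:
  Position 1 ('a'): new char, reset run to 1
  Position 2 ('b'): new char, reset run to 1
  Position 3 ('c'): new char, reset run to 1
  Position 4 ('a'): new char, reset run to 1
  Position 5 ('a'): continues run of 'a', length=2
  Position 6 ('c'): new char, reset run to 1
  Position 7 ('c'): continues run of 'c', length=2
  Position 8 ('c'): continues run of 'c', length=3
  Position 9 ('b'): new char, reset run to 1
  Position 10 ('b'): continues run of 'b', length=2
  Position 11 ('b'): continues run of 'b', length=3
  Position 12 ('c'): new char, reset run to 1
Longest run: 'c' with length 3

3


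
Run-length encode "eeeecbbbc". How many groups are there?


Input: eeeecbbbc
Scanning for consecutive runs:
  Group 1: 'e' x 4 (positions 0-3)
  Group 2: 'c' x 1 (positions 4-4)
  Group 3: 'b' x 3 (positions 5-7)
  Group 4: 'c' x 1 (positions 8-8)
Total groups: 4

4


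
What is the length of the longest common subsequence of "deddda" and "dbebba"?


LCS of "deddda" and "dbebba"
DP table:
           d    b    e    b    b    a
      0    0    0    0    0    0    0
  d   0    1    1    1    1    1    1
  e   0    1    1    2    2    2    2
  d   0    1    1    2    2    2    2
  d   0    1    1    2    2    2    2
  d   0    1    1    2    2    2    2
  a   0    1    1    2    2    2    3
LCS length = dp[6][6] = 3

3


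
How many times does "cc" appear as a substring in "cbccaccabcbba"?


Searching for "cc" in "cbccaccabcbba"
Scanning each position:
  Position 0: "cb" => no
  Position 1: "bc" => no
  Position 2: "cc" => MATCH
  Position 3: "ca" => no
  Position 4: "ac" => no
  Position 5: "cc" => MATCH
  Position 6: "ca" => no
  Position 7: "ab" => no
  Position 8: "bc" => no
  Position 9: "cb" => no
  Position 10: "bb" => no
  Position 11: "ba" => no
Total occurrences: 2

2


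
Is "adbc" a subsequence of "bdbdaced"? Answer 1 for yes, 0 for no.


Check if "adbc" is a subsequence of "bdbdaced"
Greedy scan:
  Position 0 ('b'): no match needed
  Position 1 ('d'): no match needed
  Position 2 ('b'): no match needed
  Position 3 ('d'): no match needed
  Position 4 ('a'): matches sub[0] = 'a'
  Position 5 ('c'): no match needed
  Position 6 ('e'): no match needed
  Position 7 ('d'): matches sub[1] = 'd'
Only matched 2/4 characters => not a subsequence

0


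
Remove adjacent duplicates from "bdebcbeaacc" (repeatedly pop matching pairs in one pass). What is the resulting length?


Input: bdebcbeaacc
Stack-based adjacent duplicate removal:
  Read 'b': push. Stack: b
  Read 'd': push. Stack: bd
  Read 'e': push. Stack: bde
  Read 'b': push. Stack: bdeb
  Read 'c': push. Stack: bdebc
  Read 'b': push. Stack: bdebcb
  Read 'e': push. Stack: bdebcbe
  Read 'a': push. Stack: bdebcbea
  Read 'a': matches stack top 'a' => pop. Stack: bdebcbe
  Read 'c': push. Stack: bdebcbec
  Read 'c': matches stack top 'c' => pop. Stack: bdebcbe
Final stack: "bdebcbe" (length 7)

7


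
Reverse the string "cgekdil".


Input: cgekdil
Reading characters right to left:
  Position 6: 'l'
  Position 5: 'i'
  Position 4: 'd'
  Position 3: 'k'
  Position 2: 'e'
  Position 1: 'g'
  Position 0: 'c'
Reversed: lidkegc

lidkegc


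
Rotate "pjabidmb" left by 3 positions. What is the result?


Input: "pjabidmb", rotate left by 3
First 3 characters: "pja"
Remaining characters: "bidmb"
Concatenate remaining + first: "bidmb" + "pja" = "bidmbpja"

bidmbpja


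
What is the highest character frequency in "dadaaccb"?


Input: dadaaccb
Character counts:
  'a': 3
  'b': 1
  'c': 2
  'd': 2
Maximum frequency: 3

3


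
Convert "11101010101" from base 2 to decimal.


Input: "11101010101" in base 2
Positional expansion:
  Digit '1' (value 1) x 2^10 = 1024
  Digit '1' (value 1) x 2^9 = 512
  Digit '1' (value 1) x 2^8 = 256
  Digit '0' (value 0) x 2^7 = 0
  Digit '1' (value 1) x 2^6 = 64
  Digit '0' (value 0) x 2^5 = 0
  Digit '1' (value 1) x 2^4 = 16
  Digit '0' (value 0) x 2^3 = 0
  Digit '1' (value 1) x 2^2 = 4
  Digit '0' (value 0) x 2^1 = 0
  Digit '1' (value 1) x 2^0 = 1
Sum = 1877

1877


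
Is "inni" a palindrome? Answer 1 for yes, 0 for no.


Input: inni
Reversed: inni
  Compare pos 0 ('i') with pos 3 ('i'): match
  Compare pos 1 ('n') with pos 2 ('n'): match
Result: palindrome

1


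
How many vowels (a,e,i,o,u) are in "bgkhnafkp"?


Input: bgkhnafkp
Checking each character:
  'b' at position 0: consonant
  'g' at position 1: consonant
  'k' at position 2: consonant
  'h' at position 3: consonant
  'n' at position 4: consonant
  'a' at position 5: vowel (running total: 1)
  'f' at position 6: consonant
  'k' at position 7: consonant
  'p' at position 8: consonant
Total vowels: 1

1


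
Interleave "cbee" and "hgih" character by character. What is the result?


Interleaving "cbee" and "hgih":
  Position 0: 'c' from first, 'h' from second => "ch"
  Position 1: 'b' from first, 'g' from second => "bg"
  Position 2: 'e' from first, 'i' from second => "ei"
  Position 3: 'e' from first, 'h' from second => "eh"
Result: chbgeieh

chbgeieh


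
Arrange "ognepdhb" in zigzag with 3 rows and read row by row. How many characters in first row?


Zigzag "ognepdhb" into 3 rows:
Placing characters:
  'o' => row 0
  'g' => row 1
  'n' => row 2
  'e' => row 1
  'p' => row 0
  'd' => row 1
  'h' => row 2
  'b' => row 1
Rows:
  Row 0: "op"
  Row 1: "gedb"
  Row 2: "nh"
First row length: 2

2


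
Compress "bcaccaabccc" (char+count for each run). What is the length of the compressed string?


Input: bcaccaabccc
Runs:
  'b' x 1 => "b1"
  'c' x 1 => "c1"
  'a' x 1 => "a1"
  'c' x 2 => "c2"
  'a' x 2 => "a2"
  'b' x 1 => "b1"
  'c' x 3 => "c3"
Compressed: "b1c1a1c2a2b1c3"
Compressed length: 14

14


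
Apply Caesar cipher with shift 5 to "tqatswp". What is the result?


Caesar cipher: shift "tqatswp" by 5
  't' (pos 19) + 5 = pos 24 = 'y'
  'q' (pos 16) + 5 = pos 21 = 'v'
  'a' (pos 0) + 5 = pos 5 = 'f'
  't' (pos 19) + 5 = pos 24 = 'y'
  's' (pos 18) + 5 = pos 23 = 'x'
  'w' (pos 22) + 5 = pos 1 = 'b'
  'p' (pos 15) + 5 = pos 20 = 'u'
Result: yvfyxbu

yvfyxbu


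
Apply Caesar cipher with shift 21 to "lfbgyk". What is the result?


Caesar cipher: shift "lfbgyk" by 21
  'l' (pos 11) + 21 = pos 6 = 'g'
  'f' (pos 5) + 21 = pos 0 = 'a'
  'b' (pos 1) + 21 = pos 22 = 'w'
  'g' (pos 6) + 21 = pos 1 = 'b'
  'y' (pos 24) + 21 = pos 19 = 't'
  'k' (pos 10) + 21 = pos 5 = 'f'
Result: gawbtf

gawbtf


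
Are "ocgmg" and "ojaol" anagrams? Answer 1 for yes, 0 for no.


Strings: "ocgmg", "ojaol"
Sorted first:  cggmo
Sorted second: ajloo
Differ at position 0: 'c' vs 'a' => not anagrams

0


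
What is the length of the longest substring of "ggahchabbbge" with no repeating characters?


Input: "ggahchabbbge"
Sliding window (track last position of each char):
  Position 0 ('g'): window [0,0] length 1 -- new best
  Position 1 ('g'): repeat (last at 0), move window start to 1
  Position 1 ('g'): window [1,1] length 1
  Position 2 ('a'): window [1,2] length 2 -- new best
  Position 3 ('h'): window [1,3] length 3 -- new best
  Position 4 ('c'): window [1,4] length 4 -- new best
  Position 5 ('h'): repeat (last at 3), move window start to 4
  Position 5 ('h'): window [4,5] length 2
  Position 6 ('a'): window [4,6] length 3
  Position 7 ('b'): window [4,7] length 4
  Position 8 ('b'): repeat (last at 7), move window start to 8
  Position 8 ('b'): window [8,8] length 1
  Position 9 ('b'): repeat (last at 8), move window start to 9
  Position 9 ('b'): window [9,9] length 1
  Position 10 ('g'): window [9,10] length 2
  Position 11 ('e'): window [9,11] length 3
Longest substring with no repeats: "gahc" with length 4

4


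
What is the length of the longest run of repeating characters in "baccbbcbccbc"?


Input: "baccbbcbccbc"
Scanning for longest run:
  Position 1 ('a'): new char, reset run to 1
  Position 2 ('c'): new char, reset run to 1
  Position 3 ('c'): continues run of 'c', length=2
  Position 4 ('b'): new char, reset run to 1
  Position 5 ('b'): continues run of 'b', length=2
  Position 6 ('c'): new char, reset run to 1
  Position 7 ('b'): new char, reset run to 1
  Position 8 ('c'): new char, reset run to 1
  Position 9 ('c'): continues run of 'c', length=2
  Position 10 ('b'): new char, reset run to 1
  Position 11 ('c'): new char, reset run to 1
Longest run: 'c' with length 2

2


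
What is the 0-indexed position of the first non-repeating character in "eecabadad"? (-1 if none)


Input: eecabadad
Character frequencies:
  'a': 3
  'b': 1
  'c': 1
  'd': 2
  'e': 2
Scanning left to right for freq == 1:
  Position 0 ('e'): freq=2, skip
  Position 1 ('e'): freq=2, skip
  Position 2 ('c'): unique! => answer = 2

2


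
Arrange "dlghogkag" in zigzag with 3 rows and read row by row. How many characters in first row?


Zigzag "dlghogkag" into 3 rows:
Placing characters:
  'd' => row 0
  'l' => row 1
  'g' => row 2
  'h' => row 1
  'o' => row 0
  'g' => row 1
  'k' => row 2
  'a' => row 1
  'g' => row 0
Rows:
  Row 0: "dog"
  Row 1: "lhga"
  Row 2: "gk"
First row length: 3

3


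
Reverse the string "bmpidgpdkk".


Input: bmpidgpdkk
Reading characters right to left:
  Position 9: 'k'
  Position 8: 'k'
  Position 7: 'd'
  Position 6: 'p'
  Position 5: 'g'
  Position 4: 'd'
  Position 3: 'i'
  Position 2: 'p'
  Position 1: 'm'
  Position 0: 'b'
Reversed: kkdpgdipmb

kkdpgdipmb


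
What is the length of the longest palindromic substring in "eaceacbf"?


Input: "eaceacbf"
Checking substrings for palindromes:
  No multi-char palindromic substrings found
Longest palindromic substring: "e" with length 1

1


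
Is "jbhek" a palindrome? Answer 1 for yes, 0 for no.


Input: jbhek
Reversed: kehbj
  Compare pos 0 ('j') with pos 4 ('k'): MISMATCH
  Compare pos 1 ('b') with pos 3 ('e'): MISMATCH
Result: not a palindrome

0


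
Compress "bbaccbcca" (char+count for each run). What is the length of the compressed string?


Input: bbaccbcca
Runs:
  'b' x 2 => "b2"
  'a' x 1 => "a1"
  'c' x 2 => "c2"
  'b' x 1 => "b1"
  'c' x 2 => "c2"
  'a' x 1 => "a1"
Compressed: "b2a1c2b1c2a1"
Compressed length: 12

12


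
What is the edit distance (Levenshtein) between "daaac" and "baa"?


Computing edit distance: "daaac" -> "baa"
DP table:
           b    a    a
      0    1    2    3
  d   1    1    2    3
  a   2    2    1    2
  a   3    3    2    1
  a   4    4    3    2
  c   5    5    4    3
Edit distance = dp[5][3] = 3

3


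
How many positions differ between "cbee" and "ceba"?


Comparing "cbee" and "ceba" position by position:
  Position 0: 'c' vs 'c' => same
  Position 1: 'b' vs 'e' => DIFFER
  Position 2: 'e' vs 'b' => DIFFER
  Position 3: 'e' vs 'a' => DIFFER
Positions that differ: 3

3


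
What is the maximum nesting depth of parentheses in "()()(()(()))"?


Input: "()()(()(()))"
Tracking depth:
  Position 0 '(': depth becomes 1
  Position 1 ')': depth becomes 0
  Position 2 '(': depth becomes 1
  Position 3 ')': depth becomes 0
  Position 4 '(': depth becomes 1
  Position 5 '(': depth becomes 2
  Position 6 ')': depth becomes 1
  Position 7 '(': depth becomes 2
  Position 8 '(': depth becomes 3
  Position 9 ')': depth becomes 2
  Position 10 ')': depth becomes 1
  Position 11 ')': depth becomes 0
Maximum depth reached: 3

3


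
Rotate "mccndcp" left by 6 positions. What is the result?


Input: "mccndcp", rotate left by 6
First 6 characters: "mccndc"
Remaining characters: "p"
Concatenate remaining + first: "p" + "mccndc" = "pmccndc"

pmccndc


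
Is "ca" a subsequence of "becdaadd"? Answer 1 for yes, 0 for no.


Check if "ca" is a subsequence of "becdaadd"
Greedy scan:
  Position 0 ('b'): no match needed
  Position 1 ('e'): no match needed
  Position 2 ('c'): matches sub[0] = 'c'
  Position 3 ('d'): no match needed
  Position 4 ('a'): matches sub[1] = 'a'
  Position 5 ('a'): no match needed
  Position 6 ('d'): no match needed
  Position 7 ('d'): no match needed
All 2 characters matched => is a subsequence

1


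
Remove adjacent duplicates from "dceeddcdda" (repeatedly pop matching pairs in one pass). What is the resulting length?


Input: dceeddcdda
Stack-based adjacent duplicate removal:
  Read 'd': push. Stack: d
  Read 'c': push. Stack: dc
  Read 'e': push. Stack: dce
  Read 'e': matches stack top 'e' => pop. Stack: dc
  Read 'd': push. Stack: dcd
  Read 'd': matches stack top 'd' => pop. Stack: dc
  Read 'c': matches stack top 'c' => pop. Stack: d
  Read 'd': matches stack top 'd' => pop. Stack: (empty)
  Read 'd': push. Stack: d
  Read 'a': push. Stack: da
Final stack: "da" (length 2)

2


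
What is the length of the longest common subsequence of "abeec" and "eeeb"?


LCS of "abeec" and "eeeb"
DP table:
           e    e    e    b
      0    0    0    0    0
  a   0    0    0    0    0
  b   0    0    0    0    1
  e   0    1    1    1    1
  e   0    1    2    2    2
  c   0    1    2    2    2
LCS length = dp[5][4] = 2

2


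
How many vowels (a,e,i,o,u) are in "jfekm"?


Input: jfekm
Checking each character:
  'j' at position 0: consonant
  'f' at position 1: consonant
  'e' at position 2: vowel (running total: 1)
  'k' at position 3: consonant
  'm' at position 4: consonant
Total vowels: 1

1


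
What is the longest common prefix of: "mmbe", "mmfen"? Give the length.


Words: mmbe, mmfen
  Position 0: all 'm' => match
  Position 1: all 'm' => match
  Position 2: ('b', 'f') => mismatch, stop
LCP = "mm" (length 2)

2


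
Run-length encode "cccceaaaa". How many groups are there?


Input: cccceaaaa
Scanning for consecutive runs:
  Group 1: 'c' x 4 (positions 0-3)
  Group 2: 'e' x 1 (positions 4-4)
  Group 3: 'a' x 4 (positions 5-8)
Total groups: 3

3


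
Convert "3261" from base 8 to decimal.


Input: "3261" in base 8
Positional expansion:
  Digit '3' (value 3) x 8^3 = 1536
  Digit '2' (value 2) x 8^2 = 128
  Digit '6' (value 6) x 8^1 = 48
  Digit '1' (value 1) x 8^0 = 1
Sum = 1713

1713


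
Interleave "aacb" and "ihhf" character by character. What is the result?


Interleaving "aacb" and "ihhf":
  Position 0: 'a' from first, 'i' from second => "ai"
  Position 1: 'a' from first, 'h' from second => "ah"
  Position 2: 'c' from first, 'h' from second => "ch"
  Position 3: 'b' from first, 'f' from second => "bf"
Result: aiahchbf

aiahchbf


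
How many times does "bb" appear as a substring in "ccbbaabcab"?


Searching for "bb" in "ccbbaabcab"
Scanning each position:
  Position 0: "cc" => no
  Position 1: "cb" => no
  Position 2: "bb" => MATCH
  Position 3: "ba" => no
  Position 4: "aa" => no
  Position 5: "ab" => no
  Position 6: "bc" => no
  Position 7: "ca" => no
  Position 8: "ab" => no
Total occurrences: 1

1


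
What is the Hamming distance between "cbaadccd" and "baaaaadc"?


Comparing "cbaadccd" and "baaaaadc" position by position:
  Position 0: 'c' vs 'b' => differ
  Position 1: 'b' vs 'a' => differ
  Position 2: 'a' vs 'a' => same
  Position 3: 'a' vs 'a' => same
  Position 4: 'd' vs 'a' => differ
  Position 5: 'c' vs 'a' => differ
  Position 6: 'c' vs 'd' => differ
  Position 7: 'd' vs 'c' => differ
Total differences (Hamming distance): 6

6


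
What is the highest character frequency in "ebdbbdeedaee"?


Input: ebdbbdeedaee
Character counts:
  'a': 1
  'b': 3
  'd': 3
  'e': 5
Maximum frequency: 5

5


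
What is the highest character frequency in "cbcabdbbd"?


Input: cbcabdbbd
Character counts:
  'a': 1
  'b': 4
  'c': 2
  'd': 2
Maximum frequency: 4

4


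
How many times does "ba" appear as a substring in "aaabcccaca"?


Searching for "ba" in "aaabcccaca"
Scanning each position:
  Position 0: "aa" => no
  Position 1: "aa" => no
  Position 2: "ab" => no
  Position 3: "bc" => no
  Position 4: "cc" => no
  Position 5: "cc" => no
  Position 6: "ca" => no
  Position 7: "ac" => no
  Position 8: "ca" => no
Total occurrences: 0

0


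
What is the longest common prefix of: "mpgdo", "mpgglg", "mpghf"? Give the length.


Words: mpgdo, mpgglg, mpghf
  Position 0: all 'm' => match
  Position 1: all 'p' => match
  Position 2: all 'g' => match
  Position 3: ('d', 'g', 'h') => mismatch, stop
LCP = "mpg" (length 3)

3


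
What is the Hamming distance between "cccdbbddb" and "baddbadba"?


Comparing "cccdbbddb" and "baddbadba" position by position:
  Position 0: 'c' vs 'b' => differ
  Position 1: 'c' vs 'a' => differ
  Position 2: 'c' vs 'd' => differ
  Position 3: 'd' vs 'd' => same
  Position 4: 'b' vs 'b' => same
  Position 5: 'b' vs 'a' => differ
  Position 6: 'd' vs 'd' => same
  Position 7: 'd' vs 'b' => differ
  Position 8: 'b' vs 'a' => differ
Total differences (Hamming distance): 6

6


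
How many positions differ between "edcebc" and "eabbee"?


Comparing "edcebc" and "eabbee" position by position:
  Position 0: 'e' vs 'e' => same
  Position 1: 'd' vs 'a' => DIFFER
  Position 2: 'c' vs 'b' => DIFFER
  Position 3: 'e' vs 'b' => DIFFER
  Position 4: 'b' vs 'e' => DIFFER
  Position 5: 'c' vs 'e' => DIFFER
Positions that differ: 5

5


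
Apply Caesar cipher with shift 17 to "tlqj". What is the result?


Caesar cipher: shift "tlqj" by 17
  't' (pos 19) + 17 = pos 10 = 'k'
  'l' (pos 11) + 17 = pos 2 = 'c'
  'q' (pos 16) + 17 = pos 7 = 'h'
  'j' (pos 9) + 17 = pos 0 = 'a'
Result: kcha

kcha


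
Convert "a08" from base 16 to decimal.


Input: "a08" in base 16
Positional expansion:
  Digit 'a' (value 10) x 16^2 = 2560
  Digit '0' (value 0) x 16^1 = 0
  Digit '8' (value 8) x 16^0 = 8
Sum = 2568

2568


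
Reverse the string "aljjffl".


Input: aljjffl
Reading characters right to left:
  Position 6: 'l'
  Position 5: 'f'
  Position 4: 'f'
  Position 3: 'j'
  Position 2: 'j'
  Position 1: 'l'
  Position 0: 'a'
Reversed: lffjjla

lffjjla


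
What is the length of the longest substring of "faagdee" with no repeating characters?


Input: "faagdee"
Sliding window (track last position of each char):
  Position 0 ('f'): window [0,0] length 1 -- new best
  Position 1 ('a'): window [0,1] length 2 -- new best
  Position 2 ('a'): repeat (last at 1), move window start to 2
  Position 2 ('a'): window [2,2] length 1
  Position 3 ('g'): window [2,3] length 2
  Position 4 ('d'): window [2,4] length 3 -- new best
  Position 5 ('e'): window [2,5] length 4 -- new best
  Position 6 ('e'): repeat (last at 5), move window start to 6
  Position 6 ('e'): window [6,6] length 1
Longest substring with no repeats: "agde" with length 4

4


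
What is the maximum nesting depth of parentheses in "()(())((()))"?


Input: "()(())((()))"
Tracking depth:
  Position 0 '(': depth becomes 1
  Position 1 ')': depth becomes 0
  Position 2 '(': depth becomes 1
  Position 3 '(': depth becomes 2
  Position 4 ')': depth becomes 1
  Position 5 ')': depth becomes 0
  Position 6 '(': depth becomes 1
  Position 7 '(': depth becomes 2
  Position 8 '(': depth becomes 3
  Position 9 ')': depth becomes 2
  Position 10 ')': depth becomes 1
  Position 11 ')': depth becomes 0
Maximum depth reached: 3

3


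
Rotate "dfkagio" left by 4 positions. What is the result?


Input: "dfkagio", rotate left by 4
First 4 characters: "dfka"
Remaining characters: "gio"
Concatenate remaining + first: "gio" + "dfka" = "giodfka"

giodfka


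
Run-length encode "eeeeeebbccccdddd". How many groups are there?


Input: eeeeeebbccccdddd
Scanning for consecutive runs:
  Group 1: 'e' x 6 (positions 0-5)
  Group 2: 'b' x 2 (positions 6-7)
  Group 3: 'c' x 4 (positions 8-11)
  Group 4: 'd' x 4 (positions 12-15)
Total groups: 4

4


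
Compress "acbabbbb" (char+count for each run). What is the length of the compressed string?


Input: acbabbbb
Runs:
  'a' x 1 => "a1"
  'c' x 1 => "c1"
  'b' x 1 => "b1"
  'a' x 1 => "a1"
  'b' x 4 => "b4"
Compressed: "a1c1b1a1b4"
Compressed length: 10

10


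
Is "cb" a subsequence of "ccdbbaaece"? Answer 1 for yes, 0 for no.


Check if "cb" is a subsequence of "ccdbbaaece"
Greedy scan:
  Position 0 ('c'): matches sub[0] = 'c'
  Position 1 ('c'): no match needed
  Position 2 ('d'): no match needed
  Position 3 ('b'): matches sub[1] = 'b'
  Position 4 ('b'): no match needed
  Position 5 ('a'): no match needed
  Position 6 ('a'): no match needed
  Position 7 ('e'): no match needed
  Position 8 ('c'): no match needed
  Position 9 ('e'): no match needed
All 2 characters matched => is a subsequence

1


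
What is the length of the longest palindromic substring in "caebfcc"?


Input: "caebfcc"
Checking substrings for palindromes:
  [5:7] "cc" (len 2) => palindrome
Longest palindromic substring: "cc" with length 2

2


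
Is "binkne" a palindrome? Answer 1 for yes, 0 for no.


Input: binkne
Reversed: enknib
  Compare pos 0 ('b') with pos 5 ('e'): MISMATCH
  Compare pos 1 ('i') with pos 4 ('n'): MISMATCH
  Compare pos 2 ('n') with pos 3 ('k'): MISMATCH
Result: not a palindrome

0


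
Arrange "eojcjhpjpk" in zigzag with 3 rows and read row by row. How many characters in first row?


Zigzag "eojcjhpjpk" into 3 rows:
Placing characters:
  'e' => row 0
  'o' => row 1
  'j' => row 2
  'c' => row 1
  'j' => row 0
  'h' => row 1
  'p' => row 2
  'j' => row 1
  'p' => row 0
  'k' => row 1
Rows:
  Row 0: "ejp"
  Row 1: "ochjk"
  Row 2: "jp"
First row length: 3

3


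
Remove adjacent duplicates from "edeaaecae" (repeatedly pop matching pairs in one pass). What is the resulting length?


Input: edeaaecae
Stack-based adjacent duplicate removal:
  Read 'e': push. Stack: e
  Read 'd': push. Stack: ed
  Read 'e': push. Stack: ede
  Read 'a': push. Stack: edea
  Read 'a': matches stack top 'a' => pop. Stack: ede
  Read 'e': matches stack top 'e' => pop. Stack: ed
  Read 'c': push. Stack: edc
  Read 'a': push. Stack: edca
  Read 'e': push. Stack: edcae
Final stack: "edcae" (length 5)

5


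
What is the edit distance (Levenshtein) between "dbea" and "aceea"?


Computing edit distance: "dbea" -> "aceea"
DP table:
           a    c    e    e    a
      0    1    2    3    4    5
  d   1    1    2    3    4    5
  b   2    2    2    3    4    5
  e   3    3    3    2    3    4
  a   4    3    4    3    3    3
Edit distance = dp[4][5] = 3

3


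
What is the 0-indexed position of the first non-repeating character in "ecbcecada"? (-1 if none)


Input: ecbcecada
Character frequencies:
  'a': 2
  'b': 1
  'c': 3
  'd': 1
  'e': 2
Scanning left to right for freq == 1:
  Position 0 ('e'): freq=2, skip
  Position 1 ('c'): freq=3, skip
  Position 2 ('b'): unique! => answer = 2

2


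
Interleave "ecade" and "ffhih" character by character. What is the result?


Interleaving "ecade" and "ffhih":
  Position 0: 'e' from first, 'f' from second => "ef"
  Position 1: 'c' from first, 'f' from second => "cf"
  Position 2: 'a' from first, 'h' from second => "ah"
  Position 3: 'd' from first, 'i' from second => "di"
  Position 4: 'e' from first, 'h' from second => "eh"
Result: efcfahdieh

efcfahdieh


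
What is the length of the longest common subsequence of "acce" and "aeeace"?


LCS of "acce" and "aeeace"
DP table:
           a    e    e    a    c    e
      0    0    0    0    0    0    0
  a   0    1    1    1    1    1    1
  c   0    1    1    1    1    2    2
  c   0    1    1    1    1    2    2
  e   0    1    2    2    2    2    3
LCS length = dp[4][6] = 3

3


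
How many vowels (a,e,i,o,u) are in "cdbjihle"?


Input: cdbjihle
Checking each character:
  'c' at position 0: consonant
  'd' at position 1: consonant
  'b' at position 2: consonant
  'j' at position 3: consonant
  'i' at position 4: vowel (running total: 1)
  'h' at position 5: consonant
  'l' at position 6: consonant
  'e' at position 7: vowel (running total: 2)
Total vowels: 2

2


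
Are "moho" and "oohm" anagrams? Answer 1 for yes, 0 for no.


Strings: "moho", "oohm"
Sorted first:  hmoo
Sorted second: hmoo
Sorted forms match => anagrams

1


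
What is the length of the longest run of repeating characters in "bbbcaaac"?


Input: "bbbcaaac"
Scanning for longest run:
  Position 1 ('b'): continues run of 'b', length=2
  Position 2 ('b'): continues run of 'b', length=3
  Position 3 ('c'): new char, reset run to 1
  Position 4 ('a'): new char, reset run to 1
  Position 5 ('a'): continues run of 'a', length=2
  Position 6 ('a'): continues run of 'a', length=3
  Position 7 ('c'): new char, reset run to 1
Longest run: 'b' with length 3

3


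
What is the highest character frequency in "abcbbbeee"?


Input: abcbbbeee
Character counts:
  'a': 1
  'b': 4
  'c': 1
  'e': 3
Maximum frequency: 4

4


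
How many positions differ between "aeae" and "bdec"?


Comparing "aeae" and "bdec" position by position:
  Position 0: 'a' vs 'b' => DIFFER
  Position 1: 'e' vs 'd' => DIFFER
  Position 2: 'a' vs 'e' => DIFFER
  Position 3: 'e' vs 'c' => DIFFER
Positions that differ: 4

4


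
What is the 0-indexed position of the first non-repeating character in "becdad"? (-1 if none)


Input: becdad
Character frequencies:
  'a': 1
  'b': 1
  'c': 1
  'd': 2
  'e': 1
Scanning left to right for freq == 1:
  Position 0 ('b'): unique! => answer = 0

0


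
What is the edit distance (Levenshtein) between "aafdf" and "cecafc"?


Computing edit distance: "aafdf" -> "cecafc"
DP table:
           c    e    c    a    f    c
      0    1    2    3    4    5    6
  a   1    1    2    3    3    4    5
  a   2    2    2    3    3    4    5
  f   3    3    3    3    4    3    4
  d   4    4    4    4    4    4    4
  f   5    5    5    5    5    4    5
Edit distance = dp[5][6] = 5

5


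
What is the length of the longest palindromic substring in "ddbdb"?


Input: "ddbdb"
Checking substrings for palindromes:
  [1:4] "dbd" (len 3) => palindrome
  [2:5] "bdb" (len 3) => palindrome
  [0:2] "dd" (len 2) => palindrome
Longest palindromic substring: "dbd" with length 3

3


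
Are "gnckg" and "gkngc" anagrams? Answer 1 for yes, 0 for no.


Strings: "gnckg", "gkngc"
Sorted first:  cggkn
Sorted second: cggkn
Sorted forms match => anagrams

1


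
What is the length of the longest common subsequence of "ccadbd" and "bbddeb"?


LCS of "ccadbd" and "bbddeb"
DP table:
           b    b    d    d    e    b
      0    0    0    0    0    0    0
  c   0    0    0    0    0    0    0
  c   0    0    0    0    0    0    0
  a   0    0    0    0    0    0    0
  d   0    0    0    1    1    1    1
  b   0    1    1    1    1    1    2
  d   0    1    1    2    2    2    2
LCS length = dp[6][6] = 2

2


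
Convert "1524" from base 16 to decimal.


Input: "1524" in base 16
Positional expansion:
  Digit '1' (value 1) x 16^3 = 4096
  Digit '5' (value 5) x 16^2 = 1280
  Digit '2' (value 2) x 16^1 = 32
  Digit '4' (value 4) x 16^0 = 4
Sum = 5412

5412


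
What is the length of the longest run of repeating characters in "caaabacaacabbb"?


Input: "caaabacaacabbb"
Scanning for longest run:
  Position 1 ('a'): new char, reset run to 1
  Position 2 ('a'): continues run of 'a', length=2
  Position 3 ('a'): continues run of 'a', length=3
  Position 4 ('b'): new char, reset run to 1
  Position 5 ('a'): new char, reset run to 1
  Position 6 ('c'): new char, reset run to 1
  Position 7 ('a'): new char, reset run to 1
  Position 8 ('a'): continues run of 'a', length=2
  Position 9 ('c'): new char, reset run to 1
  Position 10 ('a'): new char, reset run to 1
  Position 11 ('b'): new char, reset run to 1
  Position 12 ('b'): continues run of 'b', length=2
  Position 13 ('b'): continues run of 'b', length=3
Longest run: 'a' with length 3

3


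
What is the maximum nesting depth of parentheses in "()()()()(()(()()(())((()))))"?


Input: "()()()()(()(()()(())((()))))"
Tracking depth:
  Position 0 '(': depth becomes 1
  Position 1 ')': depth becomes 0
  Position 2 '(': depth becomes 1
  Position 3 ')': depth becomes 0
  Position 4 '(': depth becomes 1
  Position 5 ')': depth becomes 0
  Position 6 '(': depth becomes 1
  Position 7 ')': depth becomes 0
  Position 8 '(': depth becomes 1
  Position 9 '(': depth becomes 2
  Position 10 ')': depth becomes 1
  Position 11 '(': depth becomes 2
  Position 12 '(': depth becomes 3
  Position 13 ')': depth becomes 2
  Position 14 '(': depth becomes 3
  Position 15 ')': depth becomes 2
  Position 16 '(': depth becomes 3
  Position 17 '(': depth becomes 4
  Position 18 ')': depth becomes 3
  Position 19 ')': depth becomes 2
  Position 20 '(': depth becomes 3
  Position 21 '(': depth becomes 4
  Position 22 '(': depth becomes 5
  Position 23 ')': depth becomes 4
  Position 24 ')': depth becomes 3
  Position 25 ')': depth becomes 2
  Position 26 ')': depth becomes 1
  Position 27 ')': depth becomes 0
Maximum depth reached: 5

5


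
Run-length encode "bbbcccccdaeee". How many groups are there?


Input: bbbcccccdaeee
Scanning for consecutive runs:
  Group 1: 'b' x 3 (positions 0-2)
  Group 2: 'c' x 5 (positions 3-7)
  Group 3: 'd' x 1 (positions 8-8)
  Group 4: 'a' x 1 (positions 9-9)
  Group 5: 'e' x 3 (positions 10-12)
Total groups: 5

5


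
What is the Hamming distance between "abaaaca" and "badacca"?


Comparing "abaaaca" and "badacca" position by position:
  Position 0: 'a' vs 'b' => differ
  Position 1: 'b' vs 'a' => differ
  Position 2: 'a' vs 'd' => differ
  Position 3: 'a' vs 'a' => same
  Position 4: 'a' vs 'c' => differ
  Position 5: 'c' vs 'c' => same
  Position 6: 'a' vs 'a' => same
Total differences (Hamming distance): 4

4


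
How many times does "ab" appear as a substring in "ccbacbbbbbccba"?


Searching for "ab" in "ccbacbbbbbccba"
Scanning each position:
  Position 0: "cc" => no
  Position 1: "cb" => no
  Position 2: "ba" => no
  Position 3: "ac" => no
  Position 4: "cb" => no
  Position 5: "bb" => no
  Position 6: "bb" => no
  Position 7: "bb" => no
  Position 8: "bb" => no
  Position 9: "bc" => no
  Position 10: "cc" => no
  Position 11: "cb" => no
  Position 12: "ba" => no
Total occurrences: 0

0


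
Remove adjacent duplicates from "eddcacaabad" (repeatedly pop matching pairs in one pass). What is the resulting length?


Input: eddcacaabad
Stack-based adjacent duplicate removal:
  Read 'e': push. Stack: e
  Read 'd': push. Stack: ed
  Read 'd': matches stack top 'd' => pop. Stack: e
  Read 'c': push. Stack: ec
  Read 'a': push. Stack: eca
  Read 'c': push. Stack: ecac
  Read 'a': push. Stack: ecaca
  Read 'a': matches stack top 'a' => pop. Stack: ecac
  Read 'b': push. Stack: ecacb
  Read 'a': push. Stack: ecacba
  Read 'd': push. Stack: ecacbad
Final stack: "ecacbad" (length 7)

7


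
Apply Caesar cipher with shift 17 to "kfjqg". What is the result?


Caesar cipher: shift "kfjqg" by 17
  'k' (pos 10) + 17 = pos 1 = 'b'
  'f' (pos 5) + 17 = pos 22 = 'w'
  'j' (pos 9) + 17 = pos 0 = 'a'
  'q' (pos 16) + 17 = pos 7 = 'h'
  'g' (pos 6) + 17 = pos 23 = 'x'
Result: bwahx

bwahx


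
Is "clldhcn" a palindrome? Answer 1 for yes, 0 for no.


Input: clldhcn
Reversed: nchdllc
  Compare pos 0 ('c') with pos 6 ('n'): MISMATCH
  Compare pos 1 ('l') with pos 5 ('c'): MISMATCH
  Compare pos 2 ('l') with pos 4 ('h'): MISMATCH
Result: not a palindrome

0


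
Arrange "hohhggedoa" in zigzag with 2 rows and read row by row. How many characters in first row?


Zigzag "hohhggedoa" into 2 rows:
Placing characters:
  'h' => row 0
  'o' => row 1
  'h' => row 0
  'h' => row 1
  'g' => row 0
  'g' => row 1
  'e' => row 0
  'd' => row 1
  'o' => row 0
  'a' => row 1
Rows:
  Row 0: "hhgeo"
  Row 1: "ohgda"
First row length: 5

5


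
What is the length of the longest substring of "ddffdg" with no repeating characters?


Input: "ddffdg"
Sliding window (track last position of each char):
  Position 0 ('d'): window [0,0] length 1 -- new best
  Position 1 ('d'): repeat (last at 0), move window start to 1
  Position 1 ('d'): window [1,1] length 1
  Position 2 ('f'): window [1,2] length 2 -- new best
  Position 3 ('f'): repeat (last at 2), move window start to 3
  Position 3 ('f'): window [3,3] length 1
  Position 4 ('d'): window [3,4] length 2
  Position 5 ('g'): window [3,5] length 3 -- new best
Longest substring with no repeats: "fdg" with length 3

3


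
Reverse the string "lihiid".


Input: lihiid
Reading characters right to left:
  Position 5: 'd'
  Position 4: 'i'
  Position 3: 'i'
  Position 2: 'h'
  Position 1: 'i'
  Position 0: 'l'
Reversed: diihil

diihil


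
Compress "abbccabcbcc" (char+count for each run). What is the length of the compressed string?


Input: abbccabcbcc
Runs:
  'a' x 1 => "a1"
  'b' x 2 => "b2"
  'c' x 2 => "c2"
  'a' x 1 => "a1"
  'b' x 1 => "b1"
  'c' x 1 => "c1"
  'b' x 1 => "b1"
  'c' x 2 => "c2"
Compressed: "a1b2c2a1b1c1b1c2"
Compressed length: 16

16


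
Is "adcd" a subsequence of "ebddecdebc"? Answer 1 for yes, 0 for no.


Check if "adcd" is a subsequence of "ebddecdebc"
Greedy scan:
  Position 0 ('e'): no match needed
  Position 1 ('b'): no match needed
  Position 2 ('d'): no match needed
  Position 3 ('d'): no match needed
  Position 4 ('e'): no match needed
  Position 5 ('c'): no match needed
  Position 6 ('d'): no match needed
  Position 7 ('e'): no match needed
  Position 8 ('b'): no match needed
  Position 9 ('c'): no match needed
Only matched 0/4 characters => not a subsequence

0


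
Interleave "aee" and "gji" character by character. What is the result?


Interleaving "aee" and "gji":
  Position 0: 'a' from first, 'g' from second => "ag"
  Position 1: 'e' from first, 'j' from second => "ej"
  Position 2: 'e' from first, 'i' from second => "ei"
Result: agejei

agejei


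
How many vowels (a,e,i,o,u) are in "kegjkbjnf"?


Input: kegjkbjnf
Checking each character:
  'k' at position 0: consonant
  'e' at position 1: vowel (running total: 1)
  'g' at position 2: consonant
  'j' at position 3: consonant
  'k' at position 4: consonant
  'b' at position 5: consonant
  'j' at position 6: consonant
  'n' at position 7: consonant
  'f' at position 8: consonant
Total vowels: 1

1


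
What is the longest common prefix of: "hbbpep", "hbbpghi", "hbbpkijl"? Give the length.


Words: hbbpep, hbbpghi, hbbpkijl
  Position 0: all 'h' => match
  Position 1: all 'b' => match
  Position 2: all 'b' => match
  Position 3: all 'p' => match
  Position 4: ('e', 'g', 'k') => mismatch, stop
LCP = "hbbp" (length 4)

4


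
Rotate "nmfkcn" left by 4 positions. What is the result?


Input: "nmfkcn", rotate left by 4
First 4 characters: "nmfk"
Remaining characters: "cn"
Concatenate remaining + first: "cn" + "nmfk" = "cnnmfk"

cnnmfk


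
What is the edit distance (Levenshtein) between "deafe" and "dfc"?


Computing edit distance: "deafe" -> "dfc"
DP table:
           d    f    c
      0    1    2    3
  d   1    0    1    2
  e   2    1    1    2
  a   3    2    2    2
  f   4    3    2    3
  e   5    4    3    3
Edit distance = dp[5][3] = 3

3


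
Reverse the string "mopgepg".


Input: mopgepg
Reading characters right to left:
  Position 6: 'g'
  Position 5: 'p'
  Position 4: 'e'
  Position 3: 'g'
  Position 2: 'p'
  Position 1: 'o'
  Position 0: 'm'
Reversed: gpegpom

gpegpom


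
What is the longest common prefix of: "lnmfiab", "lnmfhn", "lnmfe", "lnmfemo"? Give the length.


Words: lnmfiab, lnmfhn, lnmfe, lnmfemo
  Position 0: all 'l' => match
  Position 1: all 'n' => match
  Position 2: all 'm' => match
  Position 3: all 'f' => match
  Position 4: ('i', 'h', 'e', 'e') => mismatch, stop
LCP = "lnmf" (length 4)

4


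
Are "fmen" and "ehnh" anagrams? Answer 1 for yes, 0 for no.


Strings: "fmen", "ehnh"
Sorted first:  efmn
Sorted second: ehhn
Differ at position 1: 'f' vs 'h' => not anagrams

0


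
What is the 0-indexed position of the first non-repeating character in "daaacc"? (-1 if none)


Input: daaacc
Character frequencies:
  'a': 3
  'c': 2
  'd': 1
Scanning left to right for freq == 1:
  Position 0 ('d'): unique! => answer = 0

0


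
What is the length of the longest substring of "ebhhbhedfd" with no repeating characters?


Input: "ebhhbhedfd"
Sliding window (track last position of each char):
  Position 0 ('e'): window [0,0] length 1 -- new best
  Position 1 ('b'): window [0,1] length 2 -- new best
  Position 2 ('h'): window [0,2] length 3 -- new best
  Position 3 ('h'): repeat (last at 2), move window start to 3
  Position 3 ('h'): window [3,3] length 1
  Position 4 ('b'): window [3,4] length 2
  Position 5 ('h'): repeat (last at 3), move window start to 4
  Position 5 ('h'): window [4,5] length 2
  Position 6 ('e'): window [4,6] length 3
  Position 7 ('d'): window [4,7] length 4 -- new best
  Position 8 ('f'): window [4,8] length 5 -- new best
  Position 9 ('d'): repeat (last at 7), move window start to 8
  Position 9 ('d'): window [8,9] length 2
Longest substring with no repeats: "bhedf" with length 5

5
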